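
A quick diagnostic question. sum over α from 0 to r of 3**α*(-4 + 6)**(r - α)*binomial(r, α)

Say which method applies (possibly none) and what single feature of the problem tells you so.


Verdict: the binomial theorem — the binomial coefficients weight matched powers of 3 and (-4 + 6), which is exactly the expansion of a binomial power.


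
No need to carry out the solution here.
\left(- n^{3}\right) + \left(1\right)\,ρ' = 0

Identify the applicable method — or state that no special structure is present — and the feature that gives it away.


Best approach: no special technique — the slope is a function of n alone, so integrate both sides directly.


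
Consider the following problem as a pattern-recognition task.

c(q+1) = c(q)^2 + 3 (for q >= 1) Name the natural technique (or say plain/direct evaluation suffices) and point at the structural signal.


Diagnosis: no special technique — the unknown enters the rule nonlinearly, not as a weighted sum — no linear method is even well-posed.


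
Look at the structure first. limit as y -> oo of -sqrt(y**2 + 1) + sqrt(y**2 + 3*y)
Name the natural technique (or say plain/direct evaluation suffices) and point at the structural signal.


Diagnosis: conjugate multiplication — an infinity-minus-infinity difference with a surviving radical — multiply by the conjugate to cancel the divergence.


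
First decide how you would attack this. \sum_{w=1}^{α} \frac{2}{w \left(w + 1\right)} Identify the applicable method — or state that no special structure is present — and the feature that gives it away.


Method: telescoping — rewrite \frac{2}{w \left(w + 1\right)} as simple fractions and successive terms eat each other — only the edges survive.


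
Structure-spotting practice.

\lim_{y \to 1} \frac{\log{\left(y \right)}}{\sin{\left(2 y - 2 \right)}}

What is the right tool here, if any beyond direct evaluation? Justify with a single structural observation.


Diagnosis: l'Hôpital's rule (0/0) — numerator and denominator both vanish at 1 — a genuine 0/0 form, which is exactly when l'Hôpital applies. The standard small-argument limits would also carry it; the rule is the systematic route.


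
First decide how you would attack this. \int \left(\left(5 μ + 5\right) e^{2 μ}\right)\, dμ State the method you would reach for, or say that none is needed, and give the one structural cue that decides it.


Best approach: integration by parts — the integrand splits as 5 μ + 5 times e^{2 μ} — repeatedly differentiating the polynomial part kills it, which is the parts ladder.


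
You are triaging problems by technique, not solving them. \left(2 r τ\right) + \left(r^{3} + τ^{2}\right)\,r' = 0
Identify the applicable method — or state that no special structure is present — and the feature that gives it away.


Technique: the exact-equation method — d/dr of 2 r τ equals d/dτ of r^{3} + τ^{2}: the form is a total differential of one potential — integrate it exactly.


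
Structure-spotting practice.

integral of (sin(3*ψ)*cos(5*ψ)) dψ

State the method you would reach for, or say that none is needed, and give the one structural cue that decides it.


Diagnosis: a trigonometric identity — apply product-to-sum to sin(3*ψ)*cos(5*ψ): two clean single-angle terms replace one awkward product.


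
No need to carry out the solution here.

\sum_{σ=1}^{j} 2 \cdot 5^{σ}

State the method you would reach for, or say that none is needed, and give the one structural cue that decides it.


Verdict: the geometric series formula — each term is 5 times the previous one, so the geometric-series formula applies directly.


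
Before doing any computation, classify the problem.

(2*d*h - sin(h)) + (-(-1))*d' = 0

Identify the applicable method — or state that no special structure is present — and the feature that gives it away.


Verdict: a linear integrating factor — the unknown enters only to the first power against a nonzero forcing term — the integrating-factor template applies directly.


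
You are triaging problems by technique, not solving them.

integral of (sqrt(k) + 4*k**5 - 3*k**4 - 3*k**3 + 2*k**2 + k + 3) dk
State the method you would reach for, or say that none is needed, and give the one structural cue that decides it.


Verdict: no special technique — a term-by-term power-rule job in k; no substitution or rearrangement earns its keep here.


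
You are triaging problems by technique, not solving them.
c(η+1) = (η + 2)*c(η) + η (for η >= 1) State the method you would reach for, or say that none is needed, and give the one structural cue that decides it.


Diagnosis: a summation factor — an index-dependent multiplier η + 2 rules out characteristic roots; a summation factor converts it to a pure difference.


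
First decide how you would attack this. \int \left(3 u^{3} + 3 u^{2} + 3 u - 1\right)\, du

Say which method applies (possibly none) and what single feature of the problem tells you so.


Verdict: no special technique — scan for structure and find none: constant multiples of powers of u, integrate directly.


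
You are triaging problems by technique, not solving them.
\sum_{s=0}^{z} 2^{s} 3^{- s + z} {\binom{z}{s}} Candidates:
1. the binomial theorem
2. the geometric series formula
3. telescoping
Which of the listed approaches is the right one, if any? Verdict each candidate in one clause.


Technique: the binomial theorem — the binomial coefficients weight matched powers of 2 and 3, which is exactly the expansion of a binomial power.
- the binomial theorem: applies; the problem has the shape this method handles.
- the geometric series formula — dividing successive terms gives an index-dependent quantity, not a constant.
- telescoping: neither a shifted-difference shape nor integer-spaced poles are present.


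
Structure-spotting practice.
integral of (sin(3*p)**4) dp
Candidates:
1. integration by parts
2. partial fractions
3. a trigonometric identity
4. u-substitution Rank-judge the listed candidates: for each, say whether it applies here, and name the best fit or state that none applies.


Diagnosis: a trigonometric identity — even powers like sin(3*p)**4 never integrate directly; the half-angle identity lowers the degree first.
- integration by parts — not the natural route: no polynomial-kernel product appears — a recursive parts reduction of the trigonometric product exists, but the identity rewrite is direct.
- partial fractions: there is no rational-function structure to decompose.
- a trigonometric identity — yes, a natural case for it.
- u-substitution: no subexpression of the integrand serves as a whole-integral substitution inner — individual terms may offer their own, but none carries its derivative as a factor of the full integrand; a working change of variable would have to be constructed from outside the expression.


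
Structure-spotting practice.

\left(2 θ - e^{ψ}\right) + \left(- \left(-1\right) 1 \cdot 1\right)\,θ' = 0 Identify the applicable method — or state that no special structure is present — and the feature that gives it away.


Best approach: a linear integrating factor — linear in the unknown with genuine forcing: multiply through by the exponential of the integrated coefficient and the left side closes into one derivative.


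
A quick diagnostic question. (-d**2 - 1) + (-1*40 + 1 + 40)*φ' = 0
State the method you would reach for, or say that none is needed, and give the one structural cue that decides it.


Technique: no special technique — solved for the derivative, no φ appears — this is antidifferentiation in d wearing ODE clothing.


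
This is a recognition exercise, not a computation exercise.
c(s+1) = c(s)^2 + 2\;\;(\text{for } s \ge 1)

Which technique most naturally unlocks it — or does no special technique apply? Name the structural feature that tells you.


Best approach: no special technique — the unknown sequence enters the update nonlinearly, so no linear method fits the recurrence as written — direct iteration remains.


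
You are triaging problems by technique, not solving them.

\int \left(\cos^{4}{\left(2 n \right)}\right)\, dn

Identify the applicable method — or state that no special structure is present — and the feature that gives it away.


Best approach: a trigonometric identity — \cos^{4}{\left(2 n \right)} is the textbook power-reduction case — identities first, antiderivatives second.


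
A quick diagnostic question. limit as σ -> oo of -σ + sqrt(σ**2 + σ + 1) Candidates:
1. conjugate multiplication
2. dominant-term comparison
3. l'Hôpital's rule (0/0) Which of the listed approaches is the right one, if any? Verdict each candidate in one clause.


Best approach: conjugate multiplication — infinity minus infinity with a radical in play — multiply by the conjugate so the divergences of sqrt(σ**2 + σ + 1) and σ annihilate.
- conjugate multiplication: yes — fits the structure here.
- dominant-term comparison — no dominant-degree comparison decides it.
- l'Hôpital's rule (0/0): no quotient structure at all: the clash is ∞ minus ∞, which rationalizing converts into a tractable ratio.


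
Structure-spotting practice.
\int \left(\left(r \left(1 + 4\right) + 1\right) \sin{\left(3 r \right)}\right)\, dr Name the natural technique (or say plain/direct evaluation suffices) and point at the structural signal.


Technique: integration by parts — a polynomial factor (r \left(1 + 4\right) + 1) multiplies \sin{\left(3 r \right)}; differentiating (r \left(1 + 4\right) + 1) lowers its degree while \sin{\left(3 r \right)} integrates cleanly, so parts wins.


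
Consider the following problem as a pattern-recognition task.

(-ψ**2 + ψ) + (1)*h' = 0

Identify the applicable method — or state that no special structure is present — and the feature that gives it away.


Method: no special technique — the slope is a pure function of ψ; integrate both sides and be done.


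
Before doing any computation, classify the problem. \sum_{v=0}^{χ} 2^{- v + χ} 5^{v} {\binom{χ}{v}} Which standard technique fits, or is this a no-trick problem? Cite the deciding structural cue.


Best approach: the binomial theorem — terms weighting {\binom{χ}{v}} against matched powers of 5 and 2 reassemble into (5 + 2)^χ by the binomial theorem.


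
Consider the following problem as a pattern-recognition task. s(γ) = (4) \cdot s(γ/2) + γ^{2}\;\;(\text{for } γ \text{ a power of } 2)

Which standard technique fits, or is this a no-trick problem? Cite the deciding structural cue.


Technique: the master substitution — treat m = log base 2 of γ as the new clock: one recursion step advances m by one while γ scales by 2.


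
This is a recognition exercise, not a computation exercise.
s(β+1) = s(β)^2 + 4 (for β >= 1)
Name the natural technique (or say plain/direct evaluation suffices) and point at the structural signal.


Method: no special technique — the map from one term to the next is curved, not linear, so linear closed-form machinery does not attach.


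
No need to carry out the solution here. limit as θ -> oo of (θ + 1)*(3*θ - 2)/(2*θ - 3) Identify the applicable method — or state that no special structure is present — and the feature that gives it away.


Best approach: dominant-term comparison — as θ grows, only the highest-degree terms matter — compare leading terms and read the limit off. As a single quotient, the ∞/∞ shape would yield to repeated differentiation as well — the growth comparison gets there in one look.


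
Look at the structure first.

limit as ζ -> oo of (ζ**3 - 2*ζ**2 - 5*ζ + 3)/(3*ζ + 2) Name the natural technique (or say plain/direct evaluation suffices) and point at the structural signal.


Technique: dominant-term comparison — at large ζ only the top-degree terms survive; compare the leading terms and the limit falls out. Viewed as a single quotient this is an ∞/∞ form — an at-infinity application of l'Hôpital's rule would also resolve it; comparing leading growth reads the answer without differentiating.


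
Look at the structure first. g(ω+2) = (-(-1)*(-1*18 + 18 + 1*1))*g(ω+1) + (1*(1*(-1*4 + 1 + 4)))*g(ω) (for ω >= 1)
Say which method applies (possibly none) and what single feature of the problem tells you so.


Technique: the characteristic-root method — the recurrence treats every index alike (constant coefficients, no forcing) — precisely the regime where r^ω trials close it.


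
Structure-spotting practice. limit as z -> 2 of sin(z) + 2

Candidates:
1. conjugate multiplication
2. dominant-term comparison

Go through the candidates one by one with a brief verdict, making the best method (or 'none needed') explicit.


Diagnosis: no special technique — no denominator vanishes and nothing blows up at 2: direct substitution is the whole computation.
- conjugate multiplication: there are no radicals in tension whose conjugate would simplify matters.
- dominant-term comparison: no ranking of term growth rates resolves the limit here.


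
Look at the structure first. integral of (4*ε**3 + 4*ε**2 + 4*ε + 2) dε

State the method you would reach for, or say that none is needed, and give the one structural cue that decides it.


Technique: no special technique — a term-by-term power-rule job in ε; no substitution or rearrangement earns its keep here.


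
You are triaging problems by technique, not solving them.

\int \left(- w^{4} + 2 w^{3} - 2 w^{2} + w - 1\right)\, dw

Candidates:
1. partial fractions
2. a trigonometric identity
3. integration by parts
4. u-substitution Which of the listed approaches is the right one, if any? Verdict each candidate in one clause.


Verdict: no special technique — the integrand is a sum of constant multiples of powers of w — integrate term by term.
- partial fractions — the expression is not a ratio of polynomials that decomposes further.
- a trigonometric identity — there is no trigonometric structure at all — the integrand carries no sine or cosine to rewrite.
- integration by parts: parts would only shuffle a directly integrable integrand.
- u-substitution: any workable substitution here is cosmetic — the integrand is already in directly integrable form.


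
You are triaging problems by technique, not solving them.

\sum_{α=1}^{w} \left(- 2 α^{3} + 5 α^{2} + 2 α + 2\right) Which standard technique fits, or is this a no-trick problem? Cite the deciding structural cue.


Diagnosis: no special technique — no ratio, no shift structure, no binomial pattern: sum the constant-multiple powers of α with known formulas.


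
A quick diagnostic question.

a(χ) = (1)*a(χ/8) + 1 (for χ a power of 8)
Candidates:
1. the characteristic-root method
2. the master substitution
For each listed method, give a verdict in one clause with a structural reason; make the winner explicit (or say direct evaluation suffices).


Verdict: the master substitution — the argument contracts 8-fold per step: reindex χ exponentially and solve the linear recurrence in the new index.
- the characteristic-root method — a divided-index call is not the fixed-shift linear shape that characteristic roots solve.
- the master substitution: a fit — the right tool for this form.


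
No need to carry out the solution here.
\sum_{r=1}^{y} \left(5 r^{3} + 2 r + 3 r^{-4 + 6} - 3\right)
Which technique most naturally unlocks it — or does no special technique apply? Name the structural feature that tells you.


Best approach: no special technique — the summand is a plain polynomial in r (expanding first if it arrives factored); standard power-sum formulas evaluate it term by term.


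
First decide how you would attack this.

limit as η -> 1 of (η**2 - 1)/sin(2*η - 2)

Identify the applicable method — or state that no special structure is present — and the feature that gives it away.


Diagnosis: l'Hôpital's rule (0/0) — both numerator and denominator vanish at 1: the genuine 0/0 indeterminate that l'Hôpital exists for. Known elementary limits would finish this too — the rule just bypasses the case analysis.


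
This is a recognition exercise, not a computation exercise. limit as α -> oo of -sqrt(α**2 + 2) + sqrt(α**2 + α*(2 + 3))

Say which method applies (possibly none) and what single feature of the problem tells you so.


Technique: conjugate multiplication — neither sqrt(α**2 + α*(2 + 3)) nor sqrt(α**2 + 2) converges alone, so rewrite their difference as a conjugate-rationalized quotient first.


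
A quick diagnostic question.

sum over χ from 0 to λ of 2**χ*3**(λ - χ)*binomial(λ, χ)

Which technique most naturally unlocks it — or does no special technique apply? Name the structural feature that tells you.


Best approach: the binomial theorem — binomial coefficients against complementary powers of 2 and 3: recognize the binomial expansion and resum.


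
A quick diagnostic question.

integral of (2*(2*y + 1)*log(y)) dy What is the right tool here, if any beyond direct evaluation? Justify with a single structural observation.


Diagnosis: integration by parts — the logarithm log(y) wants to be differentiated, not integrated; parts makes that legal.


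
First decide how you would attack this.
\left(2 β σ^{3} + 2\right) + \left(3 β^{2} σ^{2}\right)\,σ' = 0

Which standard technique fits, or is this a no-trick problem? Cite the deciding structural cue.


Technique: the exact-equation method — because the two cross partials coincide, the form is conservative as written — recover its potential in (β, σ).


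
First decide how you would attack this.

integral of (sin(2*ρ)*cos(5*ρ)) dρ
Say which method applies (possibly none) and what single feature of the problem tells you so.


Verdict: a trigonometric identity — apply product-to-sum to sin(2*ρ)*cos(5*ρ): two clean single-angle terms replace one awkward product.


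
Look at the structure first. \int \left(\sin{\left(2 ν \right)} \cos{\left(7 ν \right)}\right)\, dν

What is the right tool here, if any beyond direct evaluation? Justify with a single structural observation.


Method: a trigonometric identity — two different frequencies multiply in \sin{\left(2 ν \right)} \cos{\left(7 ν \right)}; the product-to-sum formula separates them.


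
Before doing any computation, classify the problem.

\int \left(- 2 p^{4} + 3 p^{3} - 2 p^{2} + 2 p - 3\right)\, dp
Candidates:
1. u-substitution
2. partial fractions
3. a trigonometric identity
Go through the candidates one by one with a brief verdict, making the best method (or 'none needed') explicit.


Method: no special technique — scan for structure and find none: constant multiples of powers of p, integrate directly.
- u-substitution — no substitution does more than relabel what direct integration already handles.
- partial fractions — the expression is not a ratio of polynomials that decomposes further.
- a trigonometric identity: with no trigonometric functions present, identity rewriting has no target.


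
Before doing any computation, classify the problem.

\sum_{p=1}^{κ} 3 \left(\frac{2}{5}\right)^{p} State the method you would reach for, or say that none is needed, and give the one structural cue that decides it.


Best approach: the geometric series formula — each summand is the previous one scaled by \frac{2}{5}; that constant multiplier is itself the geometric structure.


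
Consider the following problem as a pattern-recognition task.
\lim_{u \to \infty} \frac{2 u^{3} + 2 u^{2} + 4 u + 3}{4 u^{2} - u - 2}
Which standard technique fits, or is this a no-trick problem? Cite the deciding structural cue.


Technique: dominant-term comparison — divide by the highest power of u present: lower-order terms vanish and the dominant ratio remains. l'Hôpital's at-infinity variant applies to the expression viewed as a single quotient; the leading-term comparison is the direct route.


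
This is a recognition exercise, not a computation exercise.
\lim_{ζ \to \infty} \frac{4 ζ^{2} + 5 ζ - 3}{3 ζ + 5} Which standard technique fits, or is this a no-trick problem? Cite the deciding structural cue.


Diagnosis: dominant-term comparison — at large ζ only the top-degree terms survive; compare the leading terms and the limit falls out. Viewed as a single quotient this is an ∞/∞ form — an at-infinity application of l'Hôpital's rule would also resolve it; comparing leading growth reads the answer without differentiating.


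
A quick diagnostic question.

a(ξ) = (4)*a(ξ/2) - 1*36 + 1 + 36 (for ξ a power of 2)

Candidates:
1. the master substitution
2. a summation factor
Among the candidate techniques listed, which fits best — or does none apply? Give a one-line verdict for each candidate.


Method: the master substitution — the argument contracts 2-fold per step: reindex ξ exponentially and solve the linear recurrence in the new index.
- the master substitution: applicable, and directly so.
- a summation factor: the recursion divides its index rather than shifting it — there is no previous-term chain for a summation factor to telescope.


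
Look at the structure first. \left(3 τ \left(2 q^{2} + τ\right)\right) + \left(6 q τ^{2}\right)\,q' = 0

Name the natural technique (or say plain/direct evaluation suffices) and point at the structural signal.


Method: the exact-equation method — check exactness first: here it holds (3 τ \left(2 q^{2} + τ\right), 6 q τ^{2} have matching cross partials), so no integrating factor is needed.


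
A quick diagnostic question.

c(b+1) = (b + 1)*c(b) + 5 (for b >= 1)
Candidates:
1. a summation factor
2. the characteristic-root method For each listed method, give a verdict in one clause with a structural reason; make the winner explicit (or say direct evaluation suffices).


Method: a summation factor — an index-dependent multiplier b + 1 rules out characteristic roots; a summation factor converts it to a pure difference.
- a summation factor: applicable, and directly so.
- the characteristic-root method: an index-dependent weight blocks the pure exponential ansatz.


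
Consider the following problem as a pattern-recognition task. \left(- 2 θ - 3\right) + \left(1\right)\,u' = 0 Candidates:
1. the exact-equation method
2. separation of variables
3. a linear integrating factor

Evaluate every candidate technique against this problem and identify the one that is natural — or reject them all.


Verdict: no special technique — the slope is a pure function of θ; integrate both sides and be done.
- the exact-equation method — no dependence on the unknown anywhere: exactness is a label without content here.
- separation of variables — with no unknown in the slope, separating variables is a formality — the equation integrates directly.
- a linear integrating factor: the linear template holds only trivially here (the unknown is absent, so the coefficient is zero) — the method is not the natural label.


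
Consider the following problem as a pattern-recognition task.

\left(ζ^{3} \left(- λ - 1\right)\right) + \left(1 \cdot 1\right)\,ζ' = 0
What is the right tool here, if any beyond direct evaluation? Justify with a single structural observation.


Diagnosis: separation of variables — solved for the derivative, the right side splits multiplicatively into a function of each variable alone — divide and integrate each side.


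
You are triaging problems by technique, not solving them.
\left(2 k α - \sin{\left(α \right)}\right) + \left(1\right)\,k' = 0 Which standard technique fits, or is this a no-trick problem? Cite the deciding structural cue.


Method: a linear integrating factor — the unknown enters only to the first power against a nonzero forcing term — the integrating-factor template applies directly.


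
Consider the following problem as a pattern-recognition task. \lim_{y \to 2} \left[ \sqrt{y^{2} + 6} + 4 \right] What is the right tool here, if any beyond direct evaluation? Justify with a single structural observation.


Best approach: no special technique — no denominator vanishes and nothing blows up at 2: direct substitution is the whole computation.


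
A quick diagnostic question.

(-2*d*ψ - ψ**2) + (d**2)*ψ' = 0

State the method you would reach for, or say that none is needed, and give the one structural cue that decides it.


Diagnosis: the homogeneous substitution — solved for the derivative, the right side is unchanged under scaling d and ψ together — it depends only on the ratio ψ/d, so substitute a single ratio variable. Rearranged, this also fits the Bernoulli template directly; the homogeneous substitution reads the structure without the rearrangement.


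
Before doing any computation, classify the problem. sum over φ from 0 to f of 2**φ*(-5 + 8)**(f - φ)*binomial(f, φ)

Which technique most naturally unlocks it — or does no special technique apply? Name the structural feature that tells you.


Technique: the binomial theorem — binomial coefficients against complementary powers of 2 and (-5 + 8): recognize the binomial expansion and resum.


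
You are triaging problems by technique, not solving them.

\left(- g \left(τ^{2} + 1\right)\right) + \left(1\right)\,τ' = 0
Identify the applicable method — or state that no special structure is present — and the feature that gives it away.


Diagnosis: separation of variables — the slope splits multiplicatively: g carrying all g-dependence times τ^{2} + 1 carrying all τ-dependence — separate and integrate.


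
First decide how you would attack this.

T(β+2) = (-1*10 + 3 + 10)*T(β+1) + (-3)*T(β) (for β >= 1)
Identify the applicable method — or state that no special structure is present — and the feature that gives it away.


Method: the characteristic-root method — the recurrence is linear and homogeneous with constant coefficients, so the ansatz r^β turns it into a polynomial equation for r.


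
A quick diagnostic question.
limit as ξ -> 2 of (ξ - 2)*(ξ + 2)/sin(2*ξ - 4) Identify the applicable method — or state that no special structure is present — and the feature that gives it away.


Best approach: l'Hôpital's rule (0/0) — substituting 2 gives 0 over 0; differentiate top and bottom once and re-evaluate. A first-order expansion at the point is an equally standard path; the rule packages it.


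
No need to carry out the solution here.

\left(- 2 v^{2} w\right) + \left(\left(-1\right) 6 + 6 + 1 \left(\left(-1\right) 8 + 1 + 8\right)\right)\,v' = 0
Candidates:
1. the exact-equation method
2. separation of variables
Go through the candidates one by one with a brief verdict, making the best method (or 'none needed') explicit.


Technique: separation of variables — all dependence on the two variables factors apart, the defining separable shape.
- the exact-equation method: no potential function has this form as its differential, as written.
- separation of variables: applies; the problem has the shape this method handles.


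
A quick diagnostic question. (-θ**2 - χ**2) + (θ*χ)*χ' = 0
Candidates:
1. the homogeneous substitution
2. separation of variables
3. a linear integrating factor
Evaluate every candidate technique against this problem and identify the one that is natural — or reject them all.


Technique: the homogeneous substitution — the slope's numerator and denominator share total degree; set v = χ/θ and the equation drops to separable form. A Bernoulli rewrite works here as the equation stands — the homogeneous substitution is the more immediate reading.
- the homogeneous substitution — a fit — the right tool for this form.
- separation of variables: no algebra isolates the independent variable on one side and the unknown on the other.
- a linear integrating factor: a nonlinear term in the unknown puts this outside the integrating-factor template.


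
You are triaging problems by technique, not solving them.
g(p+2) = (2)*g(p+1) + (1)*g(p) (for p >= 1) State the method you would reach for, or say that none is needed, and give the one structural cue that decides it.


Method: the characteristic-root method — every coefficient is a fixed number and the forcing is zero — substitute r^p and read off the root equation.


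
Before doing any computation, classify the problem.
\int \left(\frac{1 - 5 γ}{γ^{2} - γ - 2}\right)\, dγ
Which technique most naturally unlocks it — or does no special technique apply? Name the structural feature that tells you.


Verdict: partial fractions — each factor of γ^{2} - γ - 2 owns one elementary piece of the integrand — separate them and integrate piecewise.


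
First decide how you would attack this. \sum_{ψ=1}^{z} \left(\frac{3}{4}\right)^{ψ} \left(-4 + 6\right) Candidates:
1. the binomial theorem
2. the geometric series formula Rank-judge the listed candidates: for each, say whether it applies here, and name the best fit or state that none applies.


Diagnosis: the geometric series formula — term-over-term division gives \frac{3}{4} every time — index-free ratio, geometric sum formula applies.
- the binomial theorem — there is no pair of bases whose matched powers would reassemble into a single binomial power.
- the geometric series formula — applicable, and directly so.


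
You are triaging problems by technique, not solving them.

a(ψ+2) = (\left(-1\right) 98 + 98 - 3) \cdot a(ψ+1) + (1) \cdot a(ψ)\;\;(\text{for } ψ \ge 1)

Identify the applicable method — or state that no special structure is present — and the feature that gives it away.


Best approach: the characteristic-root method — no index-dependence in the weights and nothing inhomogeneous: classic characteristic-equation setup.


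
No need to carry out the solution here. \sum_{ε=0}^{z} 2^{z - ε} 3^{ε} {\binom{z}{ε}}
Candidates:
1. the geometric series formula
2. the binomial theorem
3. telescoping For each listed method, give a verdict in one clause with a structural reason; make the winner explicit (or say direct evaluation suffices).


Technique: the binomial theorem — {\binom{z}{ε}} weighting matched powers of 3 and 2 is the expanded form of (3 + 2)^z — fold it back up.
- the geometric series formula: the term-to-term ratio changes with the index, so the geometric formula cannot close it.
- the binomial theorem: applicable, and directly so.
- telescoping: computed from the summand as displayed, the partial sums build up without the pairwise collapse telescoping exploits.


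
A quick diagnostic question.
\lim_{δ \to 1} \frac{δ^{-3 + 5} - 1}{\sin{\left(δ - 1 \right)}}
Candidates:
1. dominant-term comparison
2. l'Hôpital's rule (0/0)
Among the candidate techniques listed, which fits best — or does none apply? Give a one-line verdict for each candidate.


Technique: l'Hôpital's rule (0/0) — substituting 1 gives 0 over 0; differentiate top and bottom once and re-evaluate. A first-order expansion at the point is an equally standard path; the rule packages it.
- dominant-term comparison — no dominant-degree comparison decides it.
- l'Hôpital's rule (0/0): yes, a natural case for it.


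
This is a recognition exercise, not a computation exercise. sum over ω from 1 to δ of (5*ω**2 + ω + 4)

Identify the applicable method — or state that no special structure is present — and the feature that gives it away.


Best approach: no special technique — with only polynomial terms in ω present, the classical sum-of-powers identities are all you need.


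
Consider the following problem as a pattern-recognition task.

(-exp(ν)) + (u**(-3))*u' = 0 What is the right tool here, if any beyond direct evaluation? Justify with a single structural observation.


Diagnosis: separation of variables — all dependence on the two variables factors apart, the defining separable shape. An exactness check succeeds on this form as well — separation and the potential function arrive at the same answer, separation more directly.


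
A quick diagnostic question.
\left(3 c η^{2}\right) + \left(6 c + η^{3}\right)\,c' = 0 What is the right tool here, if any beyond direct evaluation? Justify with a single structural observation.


Verdict: the exact-equation method — take the mixed partials of 3 c η^{2} and 6 c + η^{3}: they are equal, which certifies an exact differential.


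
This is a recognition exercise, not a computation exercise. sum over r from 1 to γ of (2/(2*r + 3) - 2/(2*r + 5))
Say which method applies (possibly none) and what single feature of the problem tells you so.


Method: telescoping — a difference of consecutive values of one function (2/(2*r + 3) at one index and the next) — telescoping by construction.


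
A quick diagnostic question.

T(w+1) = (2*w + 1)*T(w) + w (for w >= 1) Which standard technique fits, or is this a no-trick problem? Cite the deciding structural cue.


Method: a summation factor — normalize by the running product of 2*w + 1: the left side becomes a difference, and differences sum.


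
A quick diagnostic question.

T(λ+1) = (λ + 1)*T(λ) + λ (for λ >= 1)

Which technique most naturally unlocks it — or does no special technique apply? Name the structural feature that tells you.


Technique: a summation factor — first-order, linear, moving coefficient λ + 1: the discrete analogue of an integrating factor handles it.


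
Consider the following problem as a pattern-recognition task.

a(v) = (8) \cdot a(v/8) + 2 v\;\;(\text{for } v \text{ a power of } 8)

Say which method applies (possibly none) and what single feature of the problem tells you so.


Diagnosis: the master substitution — treat m = log base 8 of v as the new clock: one recursion step advances m by one while v scales by 8.


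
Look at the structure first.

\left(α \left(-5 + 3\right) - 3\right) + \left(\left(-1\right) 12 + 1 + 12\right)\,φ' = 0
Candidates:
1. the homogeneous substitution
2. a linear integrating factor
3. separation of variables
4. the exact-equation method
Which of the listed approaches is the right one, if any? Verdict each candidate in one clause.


Verdict: no special technique — solved for the derivative, φ never appears on the right — this is a direct integration in α, not a differential-equations problem at heart.
- the homogeneous substitution: the ratio substitution does not collapse this equation.
- a linear integrating factor — with the unknown absent the integrating factor is a formality; direct integration is the working structure.
- separation of variables: any separation here is vacuous (nothing depends on the unknown); direct integration is the honest label.
- the exact-equation method: with the unknown absent from both coefficients, the cross-partial test holds emptily — nothing for the exact method to work on.


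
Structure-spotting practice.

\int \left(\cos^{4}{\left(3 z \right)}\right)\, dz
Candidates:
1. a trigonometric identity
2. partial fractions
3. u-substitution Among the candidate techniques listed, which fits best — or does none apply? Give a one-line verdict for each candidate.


Best approach: a trigonometric identity — \cos^{4}{\left(3 z \right)} carries an even exponent — trade it for double-angle cosines before integrating.
- a trigonometric identity: applies; the problem has the shape this method handles.
- partial fractions: there is no rational-function structure to decompose.
- u-substitution — no subexpression of the integrand pairs with its own derivative as a factor — individual terms may offer their own substitutions, but any change of variable covering the whole integral would have to be constructed from outside the expression.


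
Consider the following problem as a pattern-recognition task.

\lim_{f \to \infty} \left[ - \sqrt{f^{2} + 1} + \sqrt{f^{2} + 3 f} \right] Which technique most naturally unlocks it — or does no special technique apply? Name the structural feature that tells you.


Diagnosis: conjugate multiplication — the difference \sqrt{f^{2} + 3 f} - \sqrt{f^{2} + 1} is an ∞ − ∞ stalemate; its conjugate partner breaks the tie.


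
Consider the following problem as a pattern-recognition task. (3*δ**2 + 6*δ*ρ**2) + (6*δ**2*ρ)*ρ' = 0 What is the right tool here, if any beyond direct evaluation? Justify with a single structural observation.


Verdict: the exact-equation method — the mixed-partials test passes for 3*δ**2 + 6*δ*ρ**2 and 6*δ**2*ρ, so a potential function exists as presented.


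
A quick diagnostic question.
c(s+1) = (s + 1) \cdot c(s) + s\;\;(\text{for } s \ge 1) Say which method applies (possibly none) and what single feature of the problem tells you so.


Best approach: a summation factor — because the multiplier s + 1 is index-dependent, divide through by its running product and sum the resulting differences.


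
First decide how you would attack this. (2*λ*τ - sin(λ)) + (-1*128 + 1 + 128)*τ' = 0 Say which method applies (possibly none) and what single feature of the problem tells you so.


Diagnosis: a linear integrating factor — the equation is linear in τ with coefficient 2*λ; multiplying by the integrating factor exp(∫2*λ) makes the left side a perfect derivative.


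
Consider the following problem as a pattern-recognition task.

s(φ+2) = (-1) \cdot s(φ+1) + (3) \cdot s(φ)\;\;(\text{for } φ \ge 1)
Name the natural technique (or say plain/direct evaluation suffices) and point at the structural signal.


Verdict: the characteristic-root method — shift-invariance with fixed coefficients calls for exponential trials; the characteristic polynomial finds every r^φ.


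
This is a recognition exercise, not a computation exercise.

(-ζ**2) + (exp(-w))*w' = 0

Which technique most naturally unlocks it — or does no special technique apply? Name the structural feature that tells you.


Verdict: separation of variables — solved for the derivative, the right side splits multiplicatively into a function of each variable alone — divide and integrate each side. The cross-partial test also passes here (vacuously, each side single-variable); the potential-function route would work, separation is simply more immediate.


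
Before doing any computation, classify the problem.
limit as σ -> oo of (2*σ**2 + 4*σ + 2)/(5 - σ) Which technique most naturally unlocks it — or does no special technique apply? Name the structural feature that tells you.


Technique: dominant-term comparison — divide by the highest power of σ present: lower-order terms vanish and the dominant ratio remains. Differentiating the expression as a single quotient would eventually settle it as well; matching dominant growth settles it immediately.


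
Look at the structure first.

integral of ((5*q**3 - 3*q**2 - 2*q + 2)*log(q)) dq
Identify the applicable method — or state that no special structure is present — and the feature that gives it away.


Verdict: integration by parts — with u = log(q) the logarithm disappears after one differentiation, leaving a power-rule integral.


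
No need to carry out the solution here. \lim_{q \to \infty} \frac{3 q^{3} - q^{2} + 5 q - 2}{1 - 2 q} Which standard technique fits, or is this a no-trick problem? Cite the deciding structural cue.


Best approach: dominant-term comparison — as q grows, only the highest-degree terms matter — compare leading terms and read the limit off. Viewed as a single quotient this is an ∞/∞ form — an at-infinity application of l'Hôpital's rule would also resolve it; comparing leading growth reads the answer without differentiating.


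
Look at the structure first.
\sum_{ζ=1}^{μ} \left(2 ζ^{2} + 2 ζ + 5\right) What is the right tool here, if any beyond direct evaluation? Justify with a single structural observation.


Method: no special technique — every summand is a constant multiple of a power of ζ — apply the standard power-sum identities one degree at a time.
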